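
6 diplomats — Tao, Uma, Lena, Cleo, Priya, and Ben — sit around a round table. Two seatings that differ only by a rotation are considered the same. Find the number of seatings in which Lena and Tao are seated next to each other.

Glue Lena and Tao into a block (2 internal orders). Seating 5 units around a circle gives (4)! arrangements.
So 2 × (4)! = 2 × 24 = 48.

48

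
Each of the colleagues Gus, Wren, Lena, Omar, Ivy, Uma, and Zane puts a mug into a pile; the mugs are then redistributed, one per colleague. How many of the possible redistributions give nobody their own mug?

1854

Let Aᵢ be the assignments in which colleague i gets their own mug. We want the size of the complement of A₁∪…∪A_7.
By inclusion–exclusion this is Σ_{j=0}^{7} (−1)^j C(7,j)·(7−j)!.
Computing: 5040 − 5040 + 2520 − 840 + 210 − 42 + 7 − 1 = 1854.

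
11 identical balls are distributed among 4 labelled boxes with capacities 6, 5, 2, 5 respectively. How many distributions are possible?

Without the upper bounds there are C(14,3) = 364 ways to split 11 among 4 boxes.
Subtract solutions that violate a single cap (substitute x_i' = x_i − (cap_i+1)): x_1 ≥ 7 gives C(7,3) = 35; x_2 ≥ 6 gives C(8,3) = 56; x_3 ≥ 3 gives C(11,3) = 165; x_4 ≥ 6 gives C(8,3) = 56. Together 312.
Add back pairs where two caps are both exceeded: 0 + 4 + 0 + 10 + 0 + 10 = 24.
By inclusion–exclusion the count is 364 − 312 + 24 = 76.

76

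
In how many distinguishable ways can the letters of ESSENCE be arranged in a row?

Letter multiplicities in ESSENCE: C×1, E×3, N×1, S×2.
Dividing 7! = 5040 by 3!·2! = 12 for the repeated letters gives 420.

420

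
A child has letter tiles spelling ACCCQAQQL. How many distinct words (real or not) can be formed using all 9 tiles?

ACCCQAQQL has 9 letters with A appearing twice, C appearing 3 times, and Q appearing 3 times.
The number of distinct arrangements is 9!/(3!·3!·2!) = 362880/72 = 5040.

5040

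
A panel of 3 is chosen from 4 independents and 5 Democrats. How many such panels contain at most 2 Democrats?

74

Split by how many Democrats are chosen (0 through 2).
Sum: C(5,0)·C(4,3) + C(5,1)·C(4,2) + C(5,2)·C(4,1) = 4 + 30 + 40 = 74.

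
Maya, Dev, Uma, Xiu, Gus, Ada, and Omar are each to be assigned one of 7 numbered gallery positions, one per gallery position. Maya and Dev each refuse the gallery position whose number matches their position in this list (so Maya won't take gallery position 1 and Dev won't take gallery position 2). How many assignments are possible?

3720

Let Aᵢ (for i ∈ {1, 2}) be the placements that put person i in their forbidden gallery position. Any j of these fix j positions, leaving (7−j)! ways to fill the rest, and there are C(2,j) ways to pick which j.
By inclusion–exclusion, the number of valid placements is Σ_{j=0}^{2} (−1)^j C(2,j)·(7−j)!.
Computing: 5040 − 1440 + 120 = 3720.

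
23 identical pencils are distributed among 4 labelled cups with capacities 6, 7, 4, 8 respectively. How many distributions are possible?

Without the upper bounds there are C(26,3) = 2600 ways to split 23 among 4 cups.
Subtract solutions that violate a single cap (substitute x_i' = x_i − (cap_i+1)): x_1 ≥ 7 gives C(19,3) = 969; x_2 ≥ 8 gives C(18,3) = 816; x_3 ≥ 5 gives C(21,3) = 1330; x_4 ≥ 9 gives C(17,3) = 680. Together 3795.
Add back pairs where two caps are both exceeded: 165 + 364 + 120 + 286 + 84 + 220 = 1239.
Subtract triples: 20 + 0 + 10 + 4 = 34.
By inclusion–exclusion the count is 2600 − 3795 + 1239 − 34 = 10.

10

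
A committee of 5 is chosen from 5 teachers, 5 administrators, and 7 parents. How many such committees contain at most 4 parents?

Split by how many parents are chosen (0 through 4).
Sum: C(7,0)·C(10,5) + C(7,1)·C(10,4) + C(7,2)·C(10,3) + C(7,3)·C(10,2) + C(7,4)·C(10,1) = 252 + 1470 + 2520 + 1575 + 350 = 6167.

6167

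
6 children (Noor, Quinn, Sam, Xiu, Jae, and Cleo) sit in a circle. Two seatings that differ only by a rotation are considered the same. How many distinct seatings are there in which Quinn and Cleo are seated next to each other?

48

Glue Quinn and Cleo into a block (2 internal orders). Seating 5 units around a circle gives (4)! arrangements.
So 2 × (4)! = 2 × 24 = 48.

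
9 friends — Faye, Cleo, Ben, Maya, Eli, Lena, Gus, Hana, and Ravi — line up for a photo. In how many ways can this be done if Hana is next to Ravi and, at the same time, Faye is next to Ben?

Treat {Hana,Ravi} as one block (2 orders) and {Faye,Ben} as another (2 orders).
That leaves 7 units to arrange: 2 × 2 × 7! = 4 × 5040 = 20160.

20160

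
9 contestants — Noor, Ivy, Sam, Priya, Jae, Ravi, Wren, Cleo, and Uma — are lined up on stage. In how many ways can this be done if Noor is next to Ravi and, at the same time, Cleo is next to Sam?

20160

Treat {Noor,Ravi} as one block (2 orders) and {Cleo,Sam} as another (2 orders).
That leaves 7 units to arrange: 2 × 2 × 7! = 4 × 5040 = 20160.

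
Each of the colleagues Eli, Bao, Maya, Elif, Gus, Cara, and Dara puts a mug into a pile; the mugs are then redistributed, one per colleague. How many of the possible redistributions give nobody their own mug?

1854

Let Aᵢ be the assignments in which colleague i gets their own mug. We want the size of the complement of A₁∪…∪A_7.
By inclusion–exclusion this is Σ_{j=0}^{7} (−1)^j C(7,j)·(7−j)!.
Computing: 5040 − 5040 + 2520 − 840 + 210 − 42 + 7 − 1 = 1854.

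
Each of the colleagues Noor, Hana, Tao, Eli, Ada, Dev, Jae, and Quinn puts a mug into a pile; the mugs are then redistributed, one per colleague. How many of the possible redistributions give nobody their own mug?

14833

Count assignments avoiding every fixed point. For any j of the 8 colleagues fixed to their own mug, the other 8−j can be arranged in (8−j)! ways.
By inclusion–exclusion this is Σ_{j=0}^{8} (−1)^j C(8,j)·(8−j)!.
Computing: 40320 − 40320 + 20160 − 6720 + 1680 − 336 + 56 − 8 + 1 = 14833.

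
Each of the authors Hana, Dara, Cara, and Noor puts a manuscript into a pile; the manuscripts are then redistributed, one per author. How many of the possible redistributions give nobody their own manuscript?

9

Let Aᵢ be the assignments in which author i gets their own manuscript. We want the size of the complement of A₁∪…∪A_4.
By inclusion–exclusion this is Σ_{j=0}^{4} (−1)^j C(4,j)·(4−j)!.
Computing: 24 − 24 + 12 − 4 + 1 = 9.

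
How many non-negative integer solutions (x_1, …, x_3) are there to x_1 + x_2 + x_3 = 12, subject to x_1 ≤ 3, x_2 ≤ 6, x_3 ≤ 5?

Ignoring the caps, the number of non-negative solutions to x_1+…+x_3 = 12 is C(14,2) = 91.
Subtract solutions that violate a single cap (substitute x_i' = x_i − (cap_i+1)): x_1 ≥ 4 gives C(10,2) = 45; x_2 ≥ 7 gives C(7,2) = 21; x_3 ≥ 6 gives C(8,2) = 28. Together 94.
Add back pairs where two caps are both exceeded: 3 + 6 + 0 = 9.
By inclusion–exclusion the count is 91 − 94 + 9 = 6.

6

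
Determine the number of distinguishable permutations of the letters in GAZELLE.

1260

Letter multiplicities in GAZELLE: A×1, E×2, G×1, L×2, Z×1.
So there are 7! / (2!·2!) = 1260 distinguishable arrangements.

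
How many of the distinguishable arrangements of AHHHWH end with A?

Fix A in the last position and arrange the remaining 5 letters.
Those 5 letters have H appearing 4 times, giving (5)!/(4!) = 5.

5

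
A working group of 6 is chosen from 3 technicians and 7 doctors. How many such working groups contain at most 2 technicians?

Split by how many technicians are chosen (0 through 2).
Sum: C(3,0)·C(7,6) + C(3,1)·C(7,5) + C(3,2)·C(7,4) = 7 + 63 + 105 = 175.

175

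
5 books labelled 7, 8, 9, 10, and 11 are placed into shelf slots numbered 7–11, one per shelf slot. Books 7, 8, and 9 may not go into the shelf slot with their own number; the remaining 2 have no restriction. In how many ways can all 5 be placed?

64

Let Aᵢ (for i ∈ {7, 8, 9}) be the placements that put book i in its forbidden shelf slot. Any j of these fix j positions, leaving (5−j)! ways to fill the rest, and there are C(3,j) ways to pick which j.
By inclusion–exclusion, the number of valid placements is Σ_{j=0}^{3} (−1)^j C(3,j)·(5−j)!.
Computing: 120 − 72 + 18 − 2 = 64.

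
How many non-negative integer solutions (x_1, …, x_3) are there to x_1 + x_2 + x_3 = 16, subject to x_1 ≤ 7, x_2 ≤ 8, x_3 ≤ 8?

36

Ignoring the caps, the number of non-negative solutions to x_1+…+x_3 = 16 is C(18,2) = 153.
Subtract solutions that violate a single cap (substitute x_i' = x_i − (cap_i+1)): x_1 ≥ 8 gives C(10,2) = 45; x_2 ≥ 9 gives C(9,2) = 36; x_3 ≥ 9 gives C(9,2) = 36. Together 117.
No two caps can be exceeded simultaneously, so the pair terms are all 0.
By inclusion–exclusion the count is 153 − 117 + 0 = 36.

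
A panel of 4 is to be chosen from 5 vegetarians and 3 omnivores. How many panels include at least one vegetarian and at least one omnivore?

65

With no constraint there are C(8,4) = 70 possible selections.
Selections missing a whole group: no vegetarians → C(3,4) = 0; no omnivores → C(5,4) = 5.
Both groups omitted at once is impossible, so 70 − 5 = 65.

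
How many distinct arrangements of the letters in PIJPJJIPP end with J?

With the last slot taken by J, it remains to arrange the other 8 letters (PIPJJIPP).
Those 8 letters have I appearing twice, J appearing twice, and P appearing 4 times, giving (8)!/(4!·2!·2!) = 420.

420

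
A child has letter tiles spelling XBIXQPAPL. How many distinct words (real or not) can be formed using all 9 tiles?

90720

Letter multiplicities in XBIXQPAPL: A×1, B×1, I×1, L×1, P×2, Q×1, X×2.
So there are 9! / (2!·2!) = 90720 distinguishable arrangements.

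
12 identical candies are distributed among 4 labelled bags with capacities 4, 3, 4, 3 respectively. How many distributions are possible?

10

Without the upper bounds there are C(15,3) = 455 ways to split 12 among 4 bags.
Subtract solutions that violate a single cap (substitute x_i' = x_i − (cap_i+1)): x_1 ≥ 5 gives C(10,3) = 120; x_2 ≥ 4 gives C(11,3) = 165; x_3 ≥ 5 gives C(10,3) = 120; x_4 ≥ 4 gives C(11,3) = 165. Together 570.
Add back pairs where two caps are both exceeded: 20 + 10 + 20 + 20 + 35 + 20 = 125.
By inclusion–exclusion the count is 455 − 570 + 125 = 10.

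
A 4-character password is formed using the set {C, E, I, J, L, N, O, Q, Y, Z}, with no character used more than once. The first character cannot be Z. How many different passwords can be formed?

The first character has 10−1 = 9 choices (anything except Z).
The remaining 3 characters are filled from the other 9 symbols without repetition: 9 × 8 × 7 = 504.
Total: 9 × 504 = 4536.

4536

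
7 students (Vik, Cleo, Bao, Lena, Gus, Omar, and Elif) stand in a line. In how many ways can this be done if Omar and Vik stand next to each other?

1440

Glue Omar and Vik into one block (2 internal orders), leaving 6 units to arrange in a row.
That gives 2 × 6! = 2 × 720 = 1440.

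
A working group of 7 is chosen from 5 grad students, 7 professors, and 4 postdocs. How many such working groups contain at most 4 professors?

Split by how many professors are chosen (0 through 4).
Sum: C(7,0)·C(9,7) + C(7,1)·C(9,6) + C(7,2)·C(9,5) + C(7,3)·C(9,4) + C(7,4)·C(9,3) = 36 + 588 + 2646 + 4410 + 2940 = 10620.

10620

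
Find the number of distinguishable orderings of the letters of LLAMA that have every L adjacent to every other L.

12

Treat the 2 copies of L as a single block. The multiset to arrange is then {LL, A, A, M}, 4 items in all.
That gives (4)!/(2!) = 12 arrangements.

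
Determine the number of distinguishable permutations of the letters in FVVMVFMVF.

1260

The 9 letters of FVVMVFMVF have repeats: F appearing 3 times, M appearing twice, and V appearing 4 times.
The number of distinct arrangements is 9!/(4!·3!·2!) = 362880/288 = 1260.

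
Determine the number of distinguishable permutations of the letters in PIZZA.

60

PIZZA has 5 letters with Z appearing twice.
The number of distinct arrangements is 5!/(2!) = 120/2 = 60.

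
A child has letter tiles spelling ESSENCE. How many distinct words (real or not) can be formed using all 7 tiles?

420

ESSENCE has 7 letters with E appearing 3 times and S appearing twice.
Dividing 7! = 5040 by 3!·2! = 12 for the repeated letters gives 420.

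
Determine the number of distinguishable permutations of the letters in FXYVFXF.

420

The 7 letters of FXYVFXF have repeats: F appearing 3 times and X appearing twice.
The number of distinct arrangements is 7!/(3!·2!) = 5040/12 = 420.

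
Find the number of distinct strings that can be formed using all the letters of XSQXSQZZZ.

Letter multiplicities in XSQXSQZZZ: Q×2, S×2, X×2, Z×3.
So there are 9! / (3!·2!·2!·2!) = 7560 distinguishable arrangements.

7560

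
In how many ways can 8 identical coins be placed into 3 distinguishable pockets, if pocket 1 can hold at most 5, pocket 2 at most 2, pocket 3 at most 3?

Without the upper bounds there are C(10,2) = 45 ways to split 8 among 3 pockets.
Subtract solutions that violate a single cap (substitute x_i' = x_i − (cap_i+1)): x_1 ≥ 6 gives C(4,2) = 6; x_2 ≥ 3 gives C(7,2) = 21; x_3 ≥ 4 gives C(6,2) = 15. Together 42.
Add back pairs where two caps are both exceeded: 0 + 0 + 3 = 3.
By inclusion–exclusion the count is 45 − 42 + 3 = 6.

6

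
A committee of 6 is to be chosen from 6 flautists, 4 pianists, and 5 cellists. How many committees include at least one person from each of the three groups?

4250

With no constraint there are C(15,6) = 5005 possible selections.
Selections missing a whole group: no flautists → C(9,6) = 84; no pianists → C(11,6) = 462; no cellists → C(10,6) = 210.
Add back selections omitting two groups (i.e. drawn from a single group): C(6,6) + C(4,6) + C(5,6) = 1.
By inclusion–exclusion: 5005 − 756 + 1 = 4250.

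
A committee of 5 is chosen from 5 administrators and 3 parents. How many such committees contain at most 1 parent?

Split by how many parents are chosen (0 through 1).
Sum: C(3,0)·C(5,5) + C(3,1)·C(5,4) = 1 + 15 = 16.

16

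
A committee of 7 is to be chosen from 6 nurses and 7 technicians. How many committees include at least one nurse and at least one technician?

1715

With no constraint there are C(13,7) = 1716 possible selections.
Selections missing a whole group: no nurses → C(7,7) = 1; no technicians → C(6,7) = 0.
Both groups omitted at once is impossible, so 1716 − 1 = 1715.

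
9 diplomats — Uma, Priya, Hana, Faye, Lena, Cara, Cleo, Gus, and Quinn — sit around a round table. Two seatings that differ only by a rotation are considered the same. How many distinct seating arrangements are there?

40320

Seat Uma anywhere (absorbing the rotational symmetry), then permute the other 8: (8)! = 40320.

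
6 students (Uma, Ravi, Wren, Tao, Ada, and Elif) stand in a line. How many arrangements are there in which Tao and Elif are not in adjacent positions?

480

There are 6! = 720 arrangements in all. If Tao and Elif are adjacent, merging them into one block gives 2·(5)! = 240 arrangements.
So 720 − 240 = 480 arrangements keep them apart.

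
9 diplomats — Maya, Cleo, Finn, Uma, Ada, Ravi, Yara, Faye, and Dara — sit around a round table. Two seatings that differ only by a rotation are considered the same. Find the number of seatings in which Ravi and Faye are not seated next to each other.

All circular seatings of 9 people number (8)! = 40320.
Seatings with Ravi beside Faye: treat them as a block with 2 internal orders, giving 2 × (7)! = 10080.
Subtracting, 40320 − 10080 = 30240.

30240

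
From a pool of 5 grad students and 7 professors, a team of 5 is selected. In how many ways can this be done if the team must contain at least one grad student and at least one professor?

With no constraint there are C(12,5) = 792 possible selections.
Selections missing a whole group: no grad students → C(7,5) = 21; no professors → C(5,5) = 1.
Both groups omitted at once is impossible, so 792 − 22 = 770.

770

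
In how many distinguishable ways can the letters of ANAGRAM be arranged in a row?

Letter multiplicities in ANAGRAM: A×3, G×1, M×1, N×1, R×1.
The number of distinct arrangements is 7!/(3!) = 5040/6 = 840.

840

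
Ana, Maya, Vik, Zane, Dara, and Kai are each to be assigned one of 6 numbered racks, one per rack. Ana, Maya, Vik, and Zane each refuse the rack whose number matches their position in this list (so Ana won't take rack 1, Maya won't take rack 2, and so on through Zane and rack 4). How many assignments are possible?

Let Aᵢ (for 1 ≤ i ≤ 4) be the placements that put person i in their forbidden rack. Any j of these fix j positions, leaving (6−j)! ways to fill the rest, and there are C(4,j) ways to pick which j.
By inclusion–exclusion, the number of valid placements is Σ_{j=0}^{4} (−1)^j C(4,j)·(6−j)!.
Computing: 720 − 480 + 144 − 24 + 2 = 362.

362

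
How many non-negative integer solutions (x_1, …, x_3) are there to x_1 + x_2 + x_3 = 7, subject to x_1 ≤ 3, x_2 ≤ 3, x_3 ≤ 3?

6

Ignoring the caps, the number of non-negative solutions to x_1+…+x_3 = 7 is C(9,2) = 36.
Subtract solutions that violate a single cap (substitute x_i' = x_i − (cap_i+1)): x_1 ≥ 4 gives C(5,2) = 10; x_2 ≥ 4 gives C(5,2) = 10; x_3 ≥ 4 gives C(5,2) = 10. Together 30.
No two caps can be exceeded simultaneously, so the pair terms are all 0.
By inclusion–exclusion the count is 36 − 30 + 0 = 6.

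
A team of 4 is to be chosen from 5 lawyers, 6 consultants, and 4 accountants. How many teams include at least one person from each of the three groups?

720

Unrestricted: C(15,4) = 1365 ways to pick any 4 of the 15.
Selections missing a whole group: no lawyers → C(10,4) = 210; no consultants → C(9,4) = 126; no accountants → C(11,4) = 330.
Add back selections omitting two groups (i.e. drawn from a single group): C(5,4) + C(6,4) + C(4,4) = 21.
By inclusion–exclusion: 1365 − 666 + 21 = 720.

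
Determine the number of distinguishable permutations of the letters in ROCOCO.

The 6 letters of ROCOCO have repeats: C appearing twice and O appearing 3 times.
So there are 6! / (3!·2!) = 60 distinguishable arrangements.

60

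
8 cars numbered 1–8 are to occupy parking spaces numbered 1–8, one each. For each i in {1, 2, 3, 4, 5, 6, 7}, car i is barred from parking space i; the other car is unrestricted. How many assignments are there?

16687

Let Aᵢ (for 1 ≤ i ≤ 7) be the placements that put car i in its forbidden parking space. Any j of these fix j positions, leaving (8−j)! ways to fill the rest, and there are C(7,j) ways to pick which j.
By inclusion–exclusion, the number of valid placements is Σ_{j=0}^{7} (−1)^j C(7,j)·(8−j)!.
Computing: 40320 − 35280 + 15120 − 4200 + 840 − 126 + 14 − 1 = 16687.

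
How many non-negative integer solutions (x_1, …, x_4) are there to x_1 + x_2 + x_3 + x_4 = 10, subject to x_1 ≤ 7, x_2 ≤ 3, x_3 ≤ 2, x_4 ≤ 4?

50

Without the upper bounds there are C(13,3) = 286 ways to split 10 among 4 variables.
Subtract solutions that violate a single cap (substitute x_i' = x_i − (cap_i+1)): x_1 ≥ 8 gives C(5,3) = 10; x_2 ≥ 4 gives C(9,3) = 84; x_3 ≥ 3 gives C(10,3) = 120; x_4 ≥ 5 gives C(8,3) = 56. Together 270.
Add back pairs where two caps are both exceeded: 0 + 0 + 0 + 20 + 4 + 10 = 34.
By inclusion–exclusion the count is 286 − 270 + 34 = 50.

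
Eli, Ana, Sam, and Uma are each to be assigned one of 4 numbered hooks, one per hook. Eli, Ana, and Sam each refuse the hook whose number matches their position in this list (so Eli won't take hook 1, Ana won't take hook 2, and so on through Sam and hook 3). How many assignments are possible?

Let Aᵢ (for i ∈ {1, 2, 3}) be the placements that put person i in their forbidden hook. Any j of these fix j positions, leaving (4−j)! ways to fill the rest, and there are C(3,j) ways to pick which j.
By inclusion–exclusion, the number of valid placements is Σ_{j=0}^{3} (−1)^j C(3,j)·(4−j)!.
Computing: 24 − 18 + 6 − 1 = 11.

11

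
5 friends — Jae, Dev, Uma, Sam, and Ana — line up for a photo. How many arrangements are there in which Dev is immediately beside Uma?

Place the 3 others and the Dev-Uma pair as 4 objects in a line; the pair has 2 internal arrangements.
So the count is 2·(4)! = 48.

48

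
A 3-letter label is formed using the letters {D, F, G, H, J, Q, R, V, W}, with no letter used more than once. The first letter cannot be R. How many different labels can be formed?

The first letter has 9−1 = 8 choices (anything except R).
The remaining 2 letters are filled from the other 8 symbols without repetition: 8 × 7 = 56.
Total: 8 × 56 = 448.

448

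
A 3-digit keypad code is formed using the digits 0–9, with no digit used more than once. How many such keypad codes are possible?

720

Choose and order 3 of the 10 symbols: the first digit has 10 options, the next 9, then 8.
10 × 9 × 8 = 720.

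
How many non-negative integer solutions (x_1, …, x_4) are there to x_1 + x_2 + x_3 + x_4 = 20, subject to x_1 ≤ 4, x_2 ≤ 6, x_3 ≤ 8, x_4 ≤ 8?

80

Without the upper bounds there are C(23,3) = 1771 ways to split 20 among 4 variables.
Subtract solutions that violate a single cap (substitute x_i' = x_i − (cap_i+1)): x_1 ≥ 5 gives C(18,3) = 816; x_2 ≥ 7 gives C(16,3) = 560; x_3 ≥ 9 gives C(14,3) = 364; x_4 ≥ 9 gives C(14,3) = 364. Together 2104.
Add back pairs where two caps are both exceeded: 165 + 84 + 84 + 35 + 35 + 10 = 413.
By inclusion–exclusion the count is 1771 − 2104 + 413 = 80.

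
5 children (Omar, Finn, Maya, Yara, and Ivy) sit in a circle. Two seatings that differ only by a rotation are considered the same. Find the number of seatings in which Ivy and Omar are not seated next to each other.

All circular seatings of 5 people number (4)! = 24.
Seatings with Ivy beside Omar: treat them as a block with 2 internal orders, giving 2 × (3)! = 12.
Subtracting, 24 − 12 = 12.

12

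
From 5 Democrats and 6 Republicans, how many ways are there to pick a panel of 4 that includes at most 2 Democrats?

Split by how many Democrats are chosen (0 through 2).
Sum: C(5,0)·C(6,4) + C(5,1)·C(6,3) + C(5,2)·C(6,2) = 15 + 100 + 150 = 265.

265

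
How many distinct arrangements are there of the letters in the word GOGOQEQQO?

5040

The 9 letters of GOGOQEQQO have repeats: G appearing twice, O appearing 3 times, and Q appearing 3 times.
So there are 9! / (3!·3!·2!) = 5040 distinguishable arrangements.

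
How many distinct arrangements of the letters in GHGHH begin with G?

With the first slot taken by G, it remains to arrange the other 4 letters (HGHH).
Those 4 letters have H appearing 3 times, giving (4)!/(3!) = 4.

4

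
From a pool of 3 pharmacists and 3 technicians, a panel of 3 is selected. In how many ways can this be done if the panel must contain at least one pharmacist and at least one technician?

Unrestricted: C(6,3) = 20 ways to pick any 3 of the 6.
Subtract selections that omit an entire group: no pharmacists → C(3,3) = 1; no technicians → C(3,3) = 1.
Both groups omitted at once is impossible, so 20 − 2 = 18.

18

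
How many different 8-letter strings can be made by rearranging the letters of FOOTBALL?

10080

Letter multiplicities in FOOTBALL: A×1, B×1, F×1, L×2, O×2, T×1.
So there are 8! / (2!·2!) = 10080 distinguishable arrangements.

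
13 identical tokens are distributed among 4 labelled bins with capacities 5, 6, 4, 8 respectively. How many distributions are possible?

By stars and bars, unrestricted non-negative solutions to x_1+…+x_4 = 13 number C(13+3,3) = 560.
Subtract solutions that violate a single cap (substitute x_i' = x_i − (cap_i+1)): x_1 ≥ 6 gives C(10,3) = 120; x_2 ≥ 7 gives C(9,3) = 84; x_3 ≥ 5 gives C(11,3) = 165; x_4 ≥ 9 gives C(7,3) = 35. Together 404.
Add back pairs where two caps are both exceeded: 1 + 10 + 0 + 4 + 0 + 0 = 15.
By inclusion–exclusion the count is 560 − 404 + 15 = 171.

171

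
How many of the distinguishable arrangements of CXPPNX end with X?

With the last slot taken by X, it remains to arrange the other 5 letters (CPPNX).
Those 5 letters have P appearing twice, giving (5)!/(2!) = 60.

60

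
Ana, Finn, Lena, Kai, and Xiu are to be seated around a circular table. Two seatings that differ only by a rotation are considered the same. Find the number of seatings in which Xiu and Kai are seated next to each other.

12

Treat {Xiu, Kai} as one unit (2 internal orders) and seat the resulting 4 units around the table: (3)! circular arrangements.
So 2 × (3)! = 2 × 6 = 12.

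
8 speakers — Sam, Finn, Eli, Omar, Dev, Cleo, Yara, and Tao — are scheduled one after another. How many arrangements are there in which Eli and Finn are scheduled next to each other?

Glue Eli and Finn into one block (2 internal orders), leaving 7 units to arrange in a row.
So the count is 2·(7)! = 10080.

10080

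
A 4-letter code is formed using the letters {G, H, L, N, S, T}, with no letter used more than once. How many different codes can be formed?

360

Choose and order 4 of the 6 symbols: the first letter has 6 options, the next 5, then 4, 3.
6 × 5 × 4 × 3 = 360.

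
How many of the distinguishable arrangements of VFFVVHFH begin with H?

Fix H in the first position and arrange the remaining 7 letters.
Those 7 letters have F appearing 3 times and V appearing 3 times, giving (7)!/(3!·3!) = 140.

140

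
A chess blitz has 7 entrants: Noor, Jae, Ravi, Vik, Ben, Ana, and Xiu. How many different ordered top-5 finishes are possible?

2520

There are 7 choices for 1st place, 6 for 2nd, and so on down to 3 for position 5.
That gives 7 × 6 × 5 × 4 × 3 = 2520.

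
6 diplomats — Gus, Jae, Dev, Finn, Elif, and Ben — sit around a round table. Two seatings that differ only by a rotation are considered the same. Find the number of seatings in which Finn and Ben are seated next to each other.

48

Glue Finn and Ben into a block (2 internal orders). Seating 5 units around a circle gives (4)! arrangements.
So 2 × (4)! = 2 × 24 = 48.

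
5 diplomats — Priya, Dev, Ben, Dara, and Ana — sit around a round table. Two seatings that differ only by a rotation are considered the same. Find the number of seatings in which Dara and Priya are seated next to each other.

Glue Dara and Priya into a block (2 internal orders). Seating 4 units around a circle gives (3)! arrangements.
So 2 × (3)! = 2 × 6 = 12.

12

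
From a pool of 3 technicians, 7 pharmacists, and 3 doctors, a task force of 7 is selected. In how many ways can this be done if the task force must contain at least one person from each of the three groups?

1477

With no constraint there are C(13,7) = 1716 possible selections.
Subtract selections that omit an entire group: no technicians → C(10,7) = 120; no pharmacists → C(6,7) = 0; no doctors → C(10,7) = 120.
Add back selections omitting two groups (i.e. drawn from a single group): C(3,7) + C(7,7) + C(3,7) = 1.
By inclusion–exclusion: 1716 − 240 + 1 = 1477.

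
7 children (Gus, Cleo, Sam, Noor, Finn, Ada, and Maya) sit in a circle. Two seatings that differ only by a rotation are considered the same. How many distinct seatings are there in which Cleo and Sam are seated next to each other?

240

Glue Cleo and Sam into a block (2 internal orders). Seating 6 units around a circle gives (5)! arrangements.
So 2 × (5)! = 2 × 120 = 240.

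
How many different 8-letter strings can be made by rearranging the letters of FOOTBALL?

Letter multiplicities in FOOTBALL: A×1, B×1, F×1, L×2, O×2, T×1.
The number of distinct arrangements is 8!/(2!·2!) = 40320/4 = 10080.

10080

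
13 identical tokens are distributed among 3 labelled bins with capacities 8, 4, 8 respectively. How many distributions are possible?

30

By stars and bars, unrestricted non-negative solutions to x_1+…+x_3 = 13 number C(13+2,2) = 105.
Subtract solutions that violate a single cap (substitute x_i' = x_i − (cap_i+1)): x_1 ≥ 9 gives C(6,2) = 15; x_2 ≥ 5 gives C(10,2) = 45; x_3 ≥ 9 gives C(6,2) = 15. Together 75.
No two caps can be exceeded simultaneously, so the pair terms are all 0.
By inclusion–exclusion the count is 105 − 75 + 0 = 30.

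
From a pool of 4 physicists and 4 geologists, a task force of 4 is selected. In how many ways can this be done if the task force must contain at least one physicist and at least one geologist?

68

Total 4-person selections from all 8: C(8,4) = 70.
Selections missing a whole group: no physicists → C(4,4) = 1; no geologists → C(4,4) = 1.
Both groups omitted at once is impossible, so 70 − 2 = 68.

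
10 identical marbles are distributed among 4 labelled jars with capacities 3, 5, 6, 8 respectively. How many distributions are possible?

Without the upper bounds there are C(13,3) = 286 ways to split 10 among 4 jars.
Subtract solutions that violate a single cap (substitute x_i' = x_i − (cap_i+1)): x_1 ≥ 4 gives C(9,3) = 84; x_2 ≥ 6 gives C(7,3) = 35; x_3 ≥ 7 gives C(6,3) = 20; x_4 ≥ 9 gives C(4,3) = 4. Together 143.
Add back pairs where two caps are both exceeded: 1 + 0 + 0 + 0 + 0 + 0 = 1.
By inclusion–exclusion the count is 286 − 143 + 1 = 144.

144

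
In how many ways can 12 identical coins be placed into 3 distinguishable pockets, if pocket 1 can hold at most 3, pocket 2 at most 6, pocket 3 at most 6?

Ignoring the caps, the number of non-negative solutions to x_1+…+x_3 = 12 is C(14,2) = 91.
Subtract solutions that violate a single cap (substitute x_i' = x_i − (cap_i+1)): x_1 ≥ 4 gives C(10,2) = 45; x_2 ≥ 7 gives C(7,2) = 21; x_3 ≥ 7 gives C(7,2) = 21. Together 87.
Add back pairs where two caps are both exceeded: 3 + 3 + 0 = 6.
By inclusion–exclusion the count is 91 − 87 + 6 = 10.

10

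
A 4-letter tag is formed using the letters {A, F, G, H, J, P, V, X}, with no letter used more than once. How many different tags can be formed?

1680

Choose and order 4 of the 8 symbols: the first letter has 8 options, the next 7, then 6, 5.
8 × 7 × 6 × 5 = 1680.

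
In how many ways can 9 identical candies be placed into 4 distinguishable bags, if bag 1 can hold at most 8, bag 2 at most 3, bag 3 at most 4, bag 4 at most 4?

By stars and bars, unrestricted non-negative solutions to x_1+…+x_4 = 9 number C(9+3,3) = 220.
Subtract solutions that violate a single cap (substitute x_i' = x_i − (cap_i+1)): x_1 ≥ 9 gives C(3,3) = 1; x_2 ≥ 4 gives C(8,3) = 56; x_3 ≥ 5 gives C(7,3) = 35; x_4 ≥ 5 gives C(7,3) = 35. Together 127.
Add back pairs where two caps are both exceeded: 0 + 0 + 0 + 1 + 1 + 0 = 2.
By inclusion–exclusion the count is 220 − 127 + 2 = 95.

95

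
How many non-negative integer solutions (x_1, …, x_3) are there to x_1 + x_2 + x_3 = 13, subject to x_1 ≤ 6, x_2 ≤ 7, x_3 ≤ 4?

15

Ignoring the caps, the number of non-negative solutions to x_1+…+x_3 = 13 is C(15,2) = 105.
Subtract solutions that violate a single cap (substitute x_i' = x_i − (cap_i+1)): x_1 ≥ 7 gives C(8,2) = 28; x_2 ≥ 8 gives C(7,2) = 21; x_3 ≥ 5 gives C(10,2) = 45. Together 94.
Add back pairs where two caps are both exceeded: 0 + 3 + 1 = 4.
By inclusion–exclusion the count is 105 − 94 + 4 = 15.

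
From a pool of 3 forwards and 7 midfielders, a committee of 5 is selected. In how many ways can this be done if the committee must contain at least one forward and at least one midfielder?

With no constraint there are C(10,5) = 252 possible selections.
Selections missing a whole group: no forwards → C(7,5) = 21; no midfielders → C(3,5) = 0.
Both groups omitted at once is impossible, so 252 − 21 = 231.

231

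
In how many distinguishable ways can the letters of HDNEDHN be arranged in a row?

HDNEDHN has 7 letters with D appearing twice, H appearing twice, and N appearing twice.
So there are 7! / (2!·2!·2!) = 630 distinguishable arrangements.

630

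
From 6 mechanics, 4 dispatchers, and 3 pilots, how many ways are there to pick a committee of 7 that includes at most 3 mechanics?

1058

Split by how many mechanics are chosen (0 through 3).
Sum: C(6,0)·C(7,7) + C(6,1)·C(7,6) + C(6,2)·C(7,5) + C(6,3)·C(7,4) = 1 + 42 + 315 + 700 = 1058.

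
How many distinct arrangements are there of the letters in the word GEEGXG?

60

GEEGXG has 6 letters with E appearing twice and G appearing 3 times.
The number of distinct arrangements is 6!/(3!·2!) = 720/12 = 60.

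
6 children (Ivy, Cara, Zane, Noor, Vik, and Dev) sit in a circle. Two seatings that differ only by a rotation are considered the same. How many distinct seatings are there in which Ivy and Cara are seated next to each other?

Treat {Ivy, Cara} as one unit (2 internal orders) and seat the resulting 5 units around the table: (4)! circular arrangements.
So 2 × (4)! = 2 × 24 = 48.

48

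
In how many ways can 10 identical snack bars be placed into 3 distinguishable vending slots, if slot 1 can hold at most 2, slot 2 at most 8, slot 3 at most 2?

Ignoring the caps, the number of non-negative solutions to x_1+…+x_3 = 10 is C(12,2) = 66.
Subtract solutions that violate a single cap (substitute x_i' = x_i − (cap_i+1)): x_1 ≥ 3 gives C(9,2) = 36; x_2 ≥ 9 gives C(3,2) = 3; x_3 ≥ 3 gives C(9,2) = 36. Together 75.
Add back pairs where two caps are both exceeded: 0 + 15 + 0 = 15.
By inclusion–exclusion the count is 66 − 75 + 15 = 6.

6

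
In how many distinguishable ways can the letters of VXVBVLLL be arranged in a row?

VXVBVLLL has 8 letters with L appearing 3 times and V appearing 3 times.
Dividing 8! = 40320 by 3!·3! = 36 for the repeated letters gives 1120.

1120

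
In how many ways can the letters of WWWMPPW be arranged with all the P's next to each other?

30

Treat the 2 copies of P as a single block. The multiset to arrange is then {PP, M, W, W, W, W}, 6 items in all.
That gives (6)!/(4!) = 30 arrangements.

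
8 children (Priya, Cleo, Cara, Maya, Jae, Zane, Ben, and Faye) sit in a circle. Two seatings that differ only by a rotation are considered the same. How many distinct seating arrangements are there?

Around a circle, 8 distinct people have 8!/8 = (7)! = 5040 rotationally distinct seatings.

5040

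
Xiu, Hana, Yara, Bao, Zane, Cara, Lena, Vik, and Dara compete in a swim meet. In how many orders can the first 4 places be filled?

3024

There are 9 choices for 1st place, 8 for 2nd, and so on down to 6 for position 4.
That gives 9 × 8 × 7 × 6 = 3024.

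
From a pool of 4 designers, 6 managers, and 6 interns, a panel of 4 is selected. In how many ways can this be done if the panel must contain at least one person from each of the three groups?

With no constraint there are C(16,4) = 1820 possible selections.
Selections missing a whole group: no designers → C(12,4) = 495; no managers → C(10,4) = 210; no interns → C(10,4) = 210.
Add back selections omitting two groups (i.e. drawn from a single group): C(4,4) + C(6,4) + C(6,4) = 31.
By inclusion–exclusion: 1820 − 915 + 31 = 936.

936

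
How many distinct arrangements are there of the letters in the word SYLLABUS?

10080

Letter multiplicities in SYLLABUS: A×1, B×1, L×2, S×2, U×1, Y×1.
Dividing 8! = 40320 by 2!·2! = 4 for the repeated letters gives 10080.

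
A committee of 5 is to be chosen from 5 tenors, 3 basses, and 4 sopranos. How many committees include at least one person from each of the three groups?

With no constraint there are C(12,5) = 792 possible selections.
Selections missing a whole group: no tenors → C(7,5) = 21; no basses → C(9,5) = 126; no sopranos → C(8,5) = 56.
Add back selections omitting two groups (i.e. drawn from a single group): C(5,5) + C(3,5) + C(4,5) = 1.
By inclusion–exclusion: 792 − 203 + 1 = 590.

590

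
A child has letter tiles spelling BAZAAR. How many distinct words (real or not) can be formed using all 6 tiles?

120

The 6 letters of BAZAAR have repeats: A appearing 3 times.
Dividing 6! = 720 by 3! = 6 for the repeated letters gives 120.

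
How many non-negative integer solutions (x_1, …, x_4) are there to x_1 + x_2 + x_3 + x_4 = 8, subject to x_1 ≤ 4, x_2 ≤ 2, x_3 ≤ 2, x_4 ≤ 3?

Without the upper bounds there are C(11,3) = 165 ways to split 8 among 4 variables.
Subtract solutions that violate a single cap (substitute x_i' = x_i − (cap_i+1)): x_1 ≥ 5 gives C(6,3) = 20; x_2 ≥ 3 gives C(8,3) = 56; x_3 ≥ 3 gives C(8,3) = 56; x_4 ≥ 4 gives C(7,3) = 35. Together 167.
Add back pairs where two caps are both exceeded: 1 + 1 + 0 + 10 + 4 + 4 = 20.
By inclusion–exclusion the count is 165 − 167 + 20 = 18.

18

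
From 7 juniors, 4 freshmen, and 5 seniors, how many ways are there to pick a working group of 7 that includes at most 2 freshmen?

9240

Split by how many freshmen are chosen (0 through 2).
Sum: C(4,0)·C(12,7) + C(4,1)·C(12,6) + C(4,2)·C(12,5) = 792 + 3696 + 4752 = 9240.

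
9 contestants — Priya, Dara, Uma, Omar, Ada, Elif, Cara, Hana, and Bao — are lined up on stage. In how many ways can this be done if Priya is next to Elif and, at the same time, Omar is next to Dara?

20160

Treat {Priya,Elif} as one block (2 orders) and {Omar,Dara} as another (2 orders).
That leaves 7 units to arrange: 2 × 2 × 7! = 4 × 5040 = 20160.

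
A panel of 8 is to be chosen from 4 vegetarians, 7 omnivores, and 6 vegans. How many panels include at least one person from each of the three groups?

22813

With no constraint there are C(17,8) = 24310 possible selections.
Selections missing a whole group: no vegetarians → C(13,8) = 1287; no omnivores → C(10,8) = 45; no vegans → C(11,8) = 165.
Add back selections omitting two groups (i.e. drawn from a single group): C(4,8) + C(7,8) + C(6,8) = 0.
By inclusion–exclusion: 24310 − 1497 + 0 = 22813.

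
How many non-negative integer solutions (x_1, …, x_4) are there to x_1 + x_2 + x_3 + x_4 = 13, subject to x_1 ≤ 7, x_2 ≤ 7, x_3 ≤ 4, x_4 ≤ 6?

By stars and bars, unrestricted non-negative solutions to x_1+…+x_4 = 13 number C(13+3,3) = 560.
Subtract solutions that violate a single cap (substitute x_i' = x_i − (cap_i+1)): x_1 ≥ 8 gives C(8,3) = 56; x_2 ≥ 8 gives C(8,3) = 56; x_3 ≥ 5 gives C(11,3) = 165; x_4 ≥ 7 gives C(9,3) = 84. Together 361.
Add back pairs where two caps are both exceeded: 0 + 1 + 0 + 1 + 0 + 4 = 6.
By inclusion–exclusion the count is 560 − 361 + 6 = 205.

205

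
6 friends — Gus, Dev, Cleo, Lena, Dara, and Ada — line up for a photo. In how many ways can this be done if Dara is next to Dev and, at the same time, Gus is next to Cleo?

96

Treat {Dara,Dev} as one block (2 orders) and {Gus,Cleo} as another (2 orders).
That leaves 4 units to arrange: 2 × 2 × 4! = 4 × 24 = 96.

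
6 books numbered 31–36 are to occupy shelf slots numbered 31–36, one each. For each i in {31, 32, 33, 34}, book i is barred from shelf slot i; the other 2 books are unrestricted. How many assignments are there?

Let Aᵢ (for 31 ≤ i ≤ 34) be the placements that put book i in its forbidden shelf slot. Any j of these fix j positions, leaving (6−j)! ways to fill the rest, and there are C(4,j) ways to pick which j.
By inclusion–exclusion, the number of valid placements is Σ_{j=0}^{4} (−1)^j C(4,j)·(6−j)!.
Computing: 720 − 480 + 144 − 24 + 2 = 362.

362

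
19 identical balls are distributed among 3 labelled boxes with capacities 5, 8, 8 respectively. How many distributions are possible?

By stars and bars, unrestricted non-negative solutions to x_1+…+x_3 = 19 number C(19+2,2) = 210.
Subtract solutions that violate a single cap (substitute x_i' = x_i − (cap_i+1)): x_1 ≥ 6 gives C(15,2) = 105; x_2 ≥ 9 gives C(12,2) = 66; x_3 ≥ 9 gives C(12,2) = 66. Together 237.
Add back pairs where two caps are both exceeded: 15 + 15 + 3 = 33.
By inclusion–exclusion the count is 210 − 237 + 33 = 6.

6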